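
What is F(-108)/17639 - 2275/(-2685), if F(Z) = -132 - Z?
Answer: 8012857/9472143 ≈ 0.84594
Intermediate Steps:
F(-108)/17639 - 2275/(-2685) = (-132 - 1*(-108))/17639 - 2275/(-2685) = (-132 + 108)*(1/17639) - 2275*(-1/2685) = -24*1/17639 + 455/537 = -24/17639 + 455/537 = 8012857/9472143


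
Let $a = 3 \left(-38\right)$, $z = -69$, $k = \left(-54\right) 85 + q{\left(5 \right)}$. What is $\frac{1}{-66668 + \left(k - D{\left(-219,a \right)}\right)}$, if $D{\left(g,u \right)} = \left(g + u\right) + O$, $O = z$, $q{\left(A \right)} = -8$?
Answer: $- \frac{1}{70864} \approx -1.4112 \cdot 10^{-5}$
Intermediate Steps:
$k = -4598$ ($k = \left(-54\right) 85 - 8 = -4590 - 8 = -4598$)
$O = -69$
$a = -114$
$D{\left(g,u \right)} = -69 + g + u$ ($D{\left(g,u \right)} = \left(g + u\right) - 69 = -69 + g + u$)
$\frac{1}{-66668 + \left(k - D{\left(-219,a \right)}\right)} = \frac{1}{-66668 - 4196} = \frac{1}{-70864} = - \frac{1}{70864}$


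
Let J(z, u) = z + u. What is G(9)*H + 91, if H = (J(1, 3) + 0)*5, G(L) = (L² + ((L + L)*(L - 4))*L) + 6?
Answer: 18031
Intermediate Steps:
J(z, u) = u + z
G(L) = 6 + L² + 2*L²*(-4 + L) (G(L) = (L² + ((2*L)*(-4 + L))*L) + 6 = (L² + (2*L*(-4 + L))*L) + 6 = (L² + 2*L²*(-4 + L)) + 6 = 6 + L² + 2*L²*(-4 + L))
H = 20 (H = ((3 + 1) + 0)*5 = (4 + 0)*5 = 4*5 = 20)
G(9)*H + 91 = (6 - 7*9² + 2*9³)*20 + 91 = (6 - 7*81 + 2*729)*20 + 91 = (6 - 567 + 1458)*20 + 91 = 897*20 + 91 = 17940 + 91 = 18031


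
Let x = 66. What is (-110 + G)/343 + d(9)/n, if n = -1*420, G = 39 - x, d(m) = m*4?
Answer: -832/1715 ≈ -0.48513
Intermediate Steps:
d(m) = 4*m
G = -27 (G = 39 - 1*66 = 39 - 66 = -27)
n = -420
(-110 + G)/343 + d(9)/n = (-110 - 27)/343 + (4*9)/(-420) = -137*1/343 + 36*(-1/420) = -137/343 - 3/35 = -832/1715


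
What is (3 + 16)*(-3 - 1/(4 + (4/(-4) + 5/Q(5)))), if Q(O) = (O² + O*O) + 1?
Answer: -9975/158 ≈ -63.133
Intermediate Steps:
Q(O) = 1 + 2*O² (Q(O) = (O² + O²) + 1 = 2*O² + 1 = 1 + 2*O²)
(3 + 16)*(-3 - 1/(4 + (4/(-4) + 5/Q(5)))) = (3 + 16)*(-3 - 1/(4 + (4/(-4) + 5/(1 + 2*5²)))) = 19*(-3 - 1/(4 + (4*(-¼) + 5/(1 + 2*25)))) = 19*(-3 - 1/(4 + (-1 + 5/(1 + 50)))) = 19*(-3 - 1/(4 + (-1 + 5/51))) = 19*(-3 - 1/(4 - 46/51)) = 19*(-3 - 1/158/51) = 19*(-3 - 1*51/158) = 19*(-3 - 51/158) = 19*(-525/158) = -9975/158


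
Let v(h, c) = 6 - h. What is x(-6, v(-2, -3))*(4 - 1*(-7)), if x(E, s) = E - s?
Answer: -154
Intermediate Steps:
x(-6, v(-2, -3))*(4 - 1*(-7)) = (-6 - (6 - 1*(-2)))*(4 - 1*(-7)) = (-6 - (6 + 2))*(4 + 7) = (-6 - 1*8)*11 = (-6 - 8)*11 = -14*11 = -154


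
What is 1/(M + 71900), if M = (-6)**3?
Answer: 1/71684 ≈ 1.3950e-5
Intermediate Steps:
M = -216
1/(M + 71900) = 1/(-216 + 71900) = 1/71684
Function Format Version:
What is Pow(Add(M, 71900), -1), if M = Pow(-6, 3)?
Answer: Rational(1, 71684) ≈ 1.3950e-5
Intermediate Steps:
M = -216
Pow(Add(M, 71900), -1) = Pow(Add(-216, 71900), -1) = Pow(71684, -1) = Rational(1, 71684)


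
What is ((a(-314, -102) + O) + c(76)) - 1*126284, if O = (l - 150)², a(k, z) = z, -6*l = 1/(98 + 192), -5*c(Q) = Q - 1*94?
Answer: -314513832239/3027600 ≈ -1.0388e+5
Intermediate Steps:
c(Q) = 94/5 - Q/5 (c(Q) = -(Q - 1*94)/5 = -(Q - 94)/5 = -(-94 + Q)/5 = 94/5 - Q/5)
l = -1/1740 (l = -1/(6*(98 + 192)) = -⅙/290 = -⅙*1/290 = -1/1740 ≈ -0.00057471)
O = 68121522001/3027600 (O = (-1/1740 - 150)² = (-261001/1740)² = 68121522001/3027600 ≈ 22500.)
((a(-314, -102) + O) + c(76)) - 1*126284 = ((-102 + 68121522001/3027600) + (94/5 - ⅕*76)) - 1*126284 = (67812706801/3027600 + (94/5 - 76/5)) - 126284 = (67812706801/3027600 + 18/5) - 126284 = 67823606161/3027600 - 126284 = -314513832239/3027600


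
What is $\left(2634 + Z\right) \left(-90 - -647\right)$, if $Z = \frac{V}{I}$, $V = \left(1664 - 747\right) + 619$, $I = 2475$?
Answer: $\frac{1210674034}{825} \approx 1.4675 \cdot 10^{6}$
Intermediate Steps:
$V = 1536$ ($V = 917 + 619 = 1536$)
$Z = \frac{512}{825}$ ($Z = \frac{1536}{2475} = 1536 \cdot \frac{1}{2475} = \frac{512}{825} \approx 0.62061$)
$\left(2634 + Z\right) \left(-90 - -647\right) = \left(2634 + \frac{512}{825}\right) \left(-90 - -647\right) = \frac{2173562 \left(-90 + \left(-1609 + 2256\right)\right)}{825} = \frac{2173562 \left(-90 + 647\right)}{825} = \frac{2173562}{825} \cdot 557 = \frac{1210674034}{825}$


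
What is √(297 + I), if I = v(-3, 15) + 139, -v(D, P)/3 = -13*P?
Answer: √1021 ≈ 31.953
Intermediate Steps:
v(D, P) = 39*P (v(D, P) = -(-39)*P = 39*P)
I = 724 (I = 39*15 + 139 = 585 + 139 = 724)
√(297 + I) = √(297 + 724) = √1021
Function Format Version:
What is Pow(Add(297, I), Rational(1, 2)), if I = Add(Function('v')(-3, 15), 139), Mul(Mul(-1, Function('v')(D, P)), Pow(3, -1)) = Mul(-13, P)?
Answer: Pow(1021, Rational(1, 2)) ≈ 31.953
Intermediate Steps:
Function('v')(D, P) = Mul(39, P) (Function('v')(D, P) = Mul(-3, Mul(-13, P)) = Mul(39, P))
I = 724 (I = Add(Mul(39, 15), 139) = Add(585, 139) = 724)
Pow(Add(297, I), Rational(1, 2)) = Pow(Add(297, 724), Rational(1, 2)) = Pow(1021, Rational(1, 2))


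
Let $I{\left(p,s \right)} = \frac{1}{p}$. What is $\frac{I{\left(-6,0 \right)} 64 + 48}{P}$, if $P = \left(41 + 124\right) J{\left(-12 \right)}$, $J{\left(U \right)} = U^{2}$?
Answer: $\frac{7}{4455} \approx 0.0015713$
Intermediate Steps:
$P = 23760$ ($P = \left(41 + 124\right) \left(-12\right)^{2} = 165 \cdot 144 = 23760$)
$\frac{I{\left(-6,0 \right)} 64 + 48}{P} = \frac{\frac{1}{-6} \cdot 64 + 48}{23760} = \left(\left(- \frac{1}{6}\right) 64 + 48\right) \frac{1}{23760} = \left(- \frac{32}{3} + 48\right) \frac{1}{23760} = \frac{112}{3} \cdot \frac{1}{23760} = \frac{7}{4455}$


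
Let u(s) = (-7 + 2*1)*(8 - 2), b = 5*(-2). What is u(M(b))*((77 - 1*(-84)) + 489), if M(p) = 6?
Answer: -19500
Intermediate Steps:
b = -10
u(s) = -30 (u(s) = (-7 + 2)*6 = -5*6 = -30)
u(M(b))*((77 - 1*(-84)) + 489) = -30*((77 - 1*(-84)) + 489) = -30*((77 + 84) + 489) = -30*(161 + 489) = -30*650 = -19500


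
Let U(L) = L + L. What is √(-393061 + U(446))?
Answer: I*√392169 ≈ 626.23*I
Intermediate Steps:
U(L) = 2*L
√(-393061 + U(446)) = √(-393061 + 2*446) = √(-393061 + 892) = √(-392169) = I*√392169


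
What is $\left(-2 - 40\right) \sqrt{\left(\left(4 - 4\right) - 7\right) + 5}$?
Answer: $- 42 i \sqrt{2} \approx - 59.397 i$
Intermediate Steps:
$\left(-2 - 40\right) \sqrt{\left(\left(4 - 4\right) - 7\right) + 5} = - 42 \sqrt{\left(0 - 7\right) + 5} = - 42 \sqrt{-7 + 5} = - 42 \sqrt{-2} = - 42 i \sqrt{2}$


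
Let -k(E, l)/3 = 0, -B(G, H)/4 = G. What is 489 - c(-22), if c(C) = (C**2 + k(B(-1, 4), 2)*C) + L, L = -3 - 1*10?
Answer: 18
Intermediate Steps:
B(G, H) = -4*G
k(E, l) = 0 (k(E, l) = -3*0 = 0)
L = -13 (L = -3 - 10 = -13)
c(C) = -13 + C**2 (c(C) = (C**2 + 0*C) - 13 = (C**2 + 0) - 13 = C**2 - 13 = -13 + C**2)
489 - c(-22) = 489 - (-13 + (-22)**2) = 489 - (-13 + 484) = 489 - 1*471 = 489 - 471 = 18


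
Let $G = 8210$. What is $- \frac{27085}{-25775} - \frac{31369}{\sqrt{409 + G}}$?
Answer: $\frac{5417}{5155} - \frac{2413 \sqrt{51}}{51} \approx -336.84$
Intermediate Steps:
$- \frac{27085}{-25775} - \frac{31369}{\sqrt{409 + G}} = - \frac{27085}{-25775} - \frac{31369}{\sqrt{409 + 8210}} = \left(-27085\right) \left(- \frac{1}{25775}\right) - \frac{31369}{\sqrt{8619}} = \frac{5417}{5155} - \frac{31369}{13 \sqrt{51}} = \frac{5417}{5155} - 31369 \frac{\sqrt{51}}{663} = \frac{5417}{5155} - \frac{2413 \sqrt{51}}{51}$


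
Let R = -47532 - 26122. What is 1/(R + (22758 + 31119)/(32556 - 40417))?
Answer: -7861/579047971 ≈ -1.3576e-5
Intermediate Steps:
R = -73654
1/(R + (22758 + 31119)/(32556 - 40417)) = 1/(-73654 + (22758 + 31119)/(32556 - 40417)) = 1/(-73654 + 53877/(-7861)) = 1/(-73654 + 53877*(-1/7861)) = 1/(-73654 - 53877/7861) = 1/(-579047971/7861) = -7861/579047971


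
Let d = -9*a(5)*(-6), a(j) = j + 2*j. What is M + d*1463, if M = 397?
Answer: 1185427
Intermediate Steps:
a(j) = 3*j
d = 810 (d = -27*5*(-6) = -9*15*(-6) = -135*(-6) = 810)
M + d*1463 = 397 + 810*1463 = 397 + 1185030 = 1185427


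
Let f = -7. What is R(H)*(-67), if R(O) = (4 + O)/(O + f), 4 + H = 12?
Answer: -804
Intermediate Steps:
H = 8 (H = -4 + 12 = 8)
R(O) = (4 + O)/(-7 + O) (R(O) = (4 + O)/(O - 7) = (4 + O)/(-7 + O))
R(H)*(-67) = ((4 + 8)/(-7 + 8))*(-67) = (12/1)*(-67) = (1*12)*(-67) = 12*(-67) = -804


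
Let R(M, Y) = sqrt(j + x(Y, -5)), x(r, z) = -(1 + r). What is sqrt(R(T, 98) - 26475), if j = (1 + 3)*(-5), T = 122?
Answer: sqrt(-26475 + I*sqrt(119)) ≈ 0.0335 + 162.71*I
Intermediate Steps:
x(r, z) = -1 - r
j = -20 (j = 4*(-5) = -20)
R(M, Y) = sqrt(-21 - Y) (R(M, Y) = sqrt(-20 + (-1 - Y)) = sqrt(-21 - Y))
sqrt(R(T, 98) - 26475) = sqrt(sqrt(-21 - 1*98) - 26475) = sqrt(sqrt(-21 - 98) - 26475) = sqrt(sqrt(-119) - 26475) = sqrt(I*sqrt(119) - 26475) = sqrt(-26475 + I*sqrt(119))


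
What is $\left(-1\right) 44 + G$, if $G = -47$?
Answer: $-91$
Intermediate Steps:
$\left(-1\right) 44 + G = \left(-1\right) 44 - 47 = -44 - 47 = -91$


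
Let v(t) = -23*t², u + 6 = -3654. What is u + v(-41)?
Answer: -42323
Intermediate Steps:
u = -3660 (u = -6 - 3654 = -3660)
u + v(-41) = -3660 - 23*(-41)² = -3660 - 23*1681 = -3660 - 38663 = -42323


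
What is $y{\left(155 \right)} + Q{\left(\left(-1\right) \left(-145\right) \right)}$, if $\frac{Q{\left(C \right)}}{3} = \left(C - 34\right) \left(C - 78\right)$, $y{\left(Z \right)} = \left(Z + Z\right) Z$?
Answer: $70361$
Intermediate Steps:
$y{\left(Z \right)} = 2 Z^{2}$ ($y{\left(Z \right)} = 2 Z Z = 2 Z^{2}$)
$Q{\left(C \right)} = 3 \left(-78 + C\right) \left(-34 + C\right)$ ($Q{\left(C \right)} = 3 \left(C - 34\right) \left(C - 78\right) = 3 \left(-34 + C\right) \left(-78 + C\right) = 3 \left(-78 + C\right) \left(-34 + C\right)$)
$y{\left(155 \right)} + Q{\left(\left(-1\right) \left(-145\right) \right)} = 2 \cdot 155^{2} + \left(7956 - 336 \left(\left(-1\right) \left(-145\right)\right) + 3 \left(\left(-1\right) \left(-145\right)\right)^{2}\right) = 2 \cdot 24025 + \left(7956 - 48720 + 3 \cdot 145^{2}\right) = 48050 + \left(7956 - 48720 + 3 \cdot 21025\right) = 48050 + \left(7956 - 48720 + 63075\right) = 48050 + 22311 = 70361$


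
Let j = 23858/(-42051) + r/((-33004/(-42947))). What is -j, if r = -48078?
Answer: 43413969440299/693925602 ≈ 62563.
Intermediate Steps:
j = -43413969440299/693925602 (j = 23858/(-42051) - 48078/((-33004/(-42947))) = 23858*(-1/42051) - 48078/((-33004*(-1/42947))) = -23858/42051 - 48078/33004/42947 = -23858/42051 - 48078*42947/33004 = -23858/42051 - 1032402933/16502 = -43413969440299/693925602 ≈ -62563.)
-j = -1*(-43413969440299/693925602) = 43413969440299/693925602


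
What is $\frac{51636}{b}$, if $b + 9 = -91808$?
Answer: $- \frac{51636}{91817} \approx -0.56238$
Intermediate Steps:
$b = -91817$ ($b = -9 - 91808 = -91817$)
$\frac{51636}{b} = \frac{51636}{-91817} = 51636 \left(- \frac{1}{91817}\right) = - \frac{51636}{91817}$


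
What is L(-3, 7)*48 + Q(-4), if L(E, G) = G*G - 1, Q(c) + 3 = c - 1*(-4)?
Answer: 2301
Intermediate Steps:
Q(c) = 1 + c (Q(c) = -3 + (c - 1*(-4)) = -3 + (c + 4) = -3 + (4 + c) = 1 + c)
L(E, G) = -1 + G**2 (L(E, G) = G**2 - 1 = -1 + G**2)
L(-3, 7)*48 + Q(-4) = (-1 + 7**2)*48 + (1 - 4) = (-1 + 49)*48 - 3 = 48*48 - 3 = 2304 - 3 = 2301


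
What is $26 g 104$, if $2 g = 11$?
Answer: $14872$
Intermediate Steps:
$g = \frac{11}{2}$ ($g = \frac{1}{2} \cdot 11 = \frac{11}{2} \approx 5.5$)
$26 g 104 = 26 \cdot \frac{11}{2} \cdot 104 = 143 \cdot 104 = 14872$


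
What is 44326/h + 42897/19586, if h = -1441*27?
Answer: 800824543/762032502 ≈ 1.0509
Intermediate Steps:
h = -38907
44326/h + 42897/19586 = 44326/(-38907) + 42897/19586 = 44326*(-1/38907) + 42897*(1/19586) = -44326/38907 + 42897/19586 = 800824543/762032502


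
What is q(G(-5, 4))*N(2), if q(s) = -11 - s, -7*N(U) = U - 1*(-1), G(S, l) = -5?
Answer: 18/7 ≈ 2.5714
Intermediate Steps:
N(U) = -⅐ - U/7 (N(U) = -(U - 1*(-1))/7 = -(U + 1)/7 = -(1 + U)/7 = -⅐ - U/7)
q(G(-5, 4))*N(2) = (-11 - 1*(-5))*(-⅐ - ⅐*2) = (-11 + 5)*(-⅐ - 2/7) = -6*(-3/7) = 18/7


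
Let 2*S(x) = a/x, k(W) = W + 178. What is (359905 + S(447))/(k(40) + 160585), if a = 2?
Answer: 160877536/71878941 ≈ 2.2382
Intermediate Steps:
k(W) = 178 + W
S(x) = 1/x (S(x) = (2/x)/2 = 1/x)
(359905 + S(447))/(k(40) + 160585) = (359905 + 1/447)/((178 + 40) + 160585) = (359905 + 1/447)/(218 + 160585) = (160877536/447)/160803 = (160877536/447)*(1/160803) = 160877536/71878941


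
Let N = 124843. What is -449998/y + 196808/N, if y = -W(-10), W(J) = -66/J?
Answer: 280901996234/4119819 ≈ 68183.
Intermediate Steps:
y = -33/5 (y = -(-66)/(-10) = -(-66)*(-1)/10 = -1*33/5 = -33/5 ≈ -6.6000)
-449998/y + 196808/N = -449998/(-33/5) + 196808/124843 = -449998*(-5/33) + 196808*(1/124843) = 2249990/33 + 196808/124843 = 280901996234/4119819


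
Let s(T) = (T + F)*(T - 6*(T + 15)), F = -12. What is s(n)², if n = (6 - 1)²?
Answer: 7812025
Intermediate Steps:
n = 25 (n = 5² = 25)
s(T) = (-90 - 5*T)*(-12 + T) (s(T) = (T - 12)*(T - 6*(T + 15)) = (-12 + T)*(T - 6*(15 + T)) = (-12 + T)*(T + (-90 - 6*T)) = (-12 + T)*(-90 - 5*T) = (-90 - 5*T)*(-12 + T))
s(n)² = (1080 - 30*25 - 5*25²)² = (1080 - 750 - 5*625)² = (1080 - 750 - 3125)² = (-2795)² = 7812025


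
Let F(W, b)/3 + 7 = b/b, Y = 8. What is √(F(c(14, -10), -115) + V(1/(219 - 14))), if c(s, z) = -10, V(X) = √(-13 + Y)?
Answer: √(-18 + I*√5) ≈ 0.26302 + 4.2508*I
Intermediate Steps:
V(X) = I*√5 (V(X) = √(-13 + 8) = √(-5) = I*√5)
F(W, b) = -18 (F(W, b) = -21 + 3*(b/b) = -21 + 3*1 = -21 + 3 = -18)
√(F(c(14, -10), -115) + V(1/(219 - 14))) = √(-18 + I*√5)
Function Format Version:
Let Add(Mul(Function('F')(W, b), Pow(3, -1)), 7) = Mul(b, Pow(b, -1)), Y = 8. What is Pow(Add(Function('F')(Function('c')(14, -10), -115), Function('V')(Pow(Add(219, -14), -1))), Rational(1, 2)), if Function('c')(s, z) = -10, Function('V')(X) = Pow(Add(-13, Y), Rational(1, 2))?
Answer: Pow(Add(-18, Mul(I, Pow(5, Rational(1, 2)))), Rational(1, 2)) ≈ Add(0.26302, Mul(4.2508, I))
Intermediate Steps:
Function('V')(X) = Mul(I, Pow(5, Rational(1, 2))) (Function('V')(X) = Pow(Add(-13, 8), Rational(1, 2)) = Pow(-5, Rational(1, 2)) = Mul(I, Pow(5, Rational(1, 2))))
Function('F')(W, b) = -18 (Function('F')(W, b) = Add(-21, Mul(3, Mul(b, Pow(b, -1)))) = Add(-21, Mul(3, 1)) = Add(-21, 3) = -18)
Pow(Add(Function('F')(Function('c')(14, -10), -115), Function('V')(Pow(Add(219, -14), -1))), Rational(1, 2)) = Pow(Add(-18, Mul(I, Pow(5, Rational(1, 2)))), Rational(1, 2))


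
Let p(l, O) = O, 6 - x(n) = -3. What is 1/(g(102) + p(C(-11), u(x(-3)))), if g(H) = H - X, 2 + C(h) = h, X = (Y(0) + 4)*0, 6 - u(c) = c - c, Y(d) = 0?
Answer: 1/108 ≈ 0.0092593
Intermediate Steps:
x(n) = 9 (x(n) = 6 - 1*(-3) = 6 + 3 = 9)
u(c) = 6 (u(c) = 6 - (c - c) = 6 - 1*0 = 6 + 0 = 6)
X = 0 (X = (0 + 4)*0 = 4*0 = 0)
C(h) = -2 + h
g(H) = H (g(H) = H - 1*0 = H + 0 = H)
1/(g(102) + p(C(-11), u(x(-3)))) = 1/(102 + 6) = 1/108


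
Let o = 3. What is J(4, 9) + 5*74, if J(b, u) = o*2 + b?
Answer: 380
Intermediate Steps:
J(b, u) = 6 + b (J(b, u) = 3*2 + b = 6 + b)
J(4, 9) + 5*74 = (6 + 4) + 5*74 = 10 + 370 = 380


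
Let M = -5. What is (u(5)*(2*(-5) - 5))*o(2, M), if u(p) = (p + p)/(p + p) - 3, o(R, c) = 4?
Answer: 120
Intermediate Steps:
u(p) = -2 (u(p) = (2*p)/((2*p)) - 3 = (2*p)*(1/(2*p)) - 3 = 1 - 3 = -2)
(u(5)*(2*(-5) - 5))*o(2, M) = -2*(2*(-5) - 5)*4 = -2*(-10 - 5)*4 = -2*(-15)*4 = 30*4 = 120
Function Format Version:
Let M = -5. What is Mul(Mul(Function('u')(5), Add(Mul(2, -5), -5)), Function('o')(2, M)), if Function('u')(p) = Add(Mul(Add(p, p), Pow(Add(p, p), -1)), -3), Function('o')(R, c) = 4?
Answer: 120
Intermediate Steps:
Function('u')(p) = -2 (Function('u')(p) = Add(Mul(Mul(2, p), Pow(Mul(2, p), -1)), -3) = Add(Mul(Mul(2, p), Mul(Rational(1, 2), Pow(p, -1))), -3) = Add(1, -3) = -2)
Mul(Mul(Function('u')(5), Add(Mul(2, -5), -5)), Function('o')(2, M)) = Mul(Mul(-2, Add(Mul(2, -5), -5)), 4) = Mul(Mul(-2, Add(-10, -5)), 4) = Mul(Mul(-2, -15), 4) = Mul(30, 4) = 120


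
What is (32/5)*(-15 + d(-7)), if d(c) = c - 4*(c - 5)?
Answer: 832/5 ≈ 166.40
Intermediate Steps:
d(c) = 20 - 3*c (d(c) = c - 4*(-5 + c) = c + (20 - 4*c) = 20 - 3*c)
(32/5)*(-15 + d(-7)) = (32/5)*(-15 + (20 - 3*(-7))) = (32*(1/5))*(-15 + (20 + 21)) = 32*(-15 + 41)/5 = (32/5)*26 = 832/5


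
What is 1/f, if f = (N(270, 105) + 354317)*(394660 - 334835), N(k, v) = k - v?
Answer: 1/21206885650 ≈ 4.7155e-11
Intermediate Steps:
f = 21206885650 (f = ((270 - 1*105) + 354317)*(394660 - 334835) = ((270 - 105) + 354317)*59825 = (165 + 354317)*59825 = 354482*59825 = 21206885650)
1/f = 1/21206885650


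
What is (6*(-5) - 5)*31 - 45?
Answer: -1130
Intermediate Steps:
(6*(-5) - 5)*31 - 45 = (-30 - 5)*31 - 45 = -35*31 - 45 = -1085 - 45 = -1130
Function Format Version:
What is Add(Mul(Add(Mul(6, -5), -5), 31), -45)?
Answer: -1130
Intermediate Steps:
Add(Mul(Add(Mul(6, -5), -5), 31), -45) = Add(Mul(Add(-30, -5), 31), -45) = Add(Mul(-35, 31), -45) = Add(-1085, -45) = -1130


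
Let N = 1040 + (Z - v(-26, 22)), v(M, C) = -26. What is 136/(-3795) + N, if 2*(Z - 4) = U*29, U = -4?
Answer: 3840404/3795 ≈ 1012.0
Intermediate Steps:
Z = -54 (Z = 4 + (-4*29)/2 = 4 + (1/2)*(-116) = 4 - 58 = -54)
N = 1012 (N = 1040 + (-54 - 1*(-26)) = 1040 + (-54 + 26) = 1040 - 28 = 1012)
136/(-3795) + N = 136/(-3795) + 1012 = 136*(-1/3795) + 1012 = -136/3795 + 1012 = 3840404/3795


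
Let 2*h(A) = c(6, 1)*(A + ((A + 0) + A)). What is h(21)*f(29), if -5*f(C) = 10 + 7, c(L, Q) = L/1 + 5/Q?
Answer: -11781/10 ≈ -1178.1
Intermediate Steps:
c(L, Q) = L + 5/Q (c(L, Q) = L*1 + 5/Q = L + 5/Q)
f(C) = -17/5 (f(C) = -(10 + 7)/5 = -⅕*17 = -17/5)
h(A) = 33*A/2 (h(A) = ((6 + 5/1)*(A + ((A + 0) + A)))/2 = ((6 + 5*1)*(A + (A + A)))/2 = ((6 + 5)*(A + 2*A))/2 = (11*(3*A))/2 = (33*A)/2 = 33*A/2)
h(21)*f(29) = ((33/2)*21)*(-17/5) = (693/2)*(-17/5) = -11781/10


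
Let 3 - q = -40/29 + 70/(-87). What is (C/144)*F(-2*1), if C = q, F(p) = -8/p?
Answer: 451/3132 ≈ 0.14400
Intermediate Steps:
q = 451/87 (q = 3 - (-40/29 + 70/(-87)) = 3 - (-40*1/29 + 70*(-1/87)) = 3 - (-40/29 - 70/87) = 3 - 1*(-190/87) = 3 + 190/87 = 451/87 ≈ 5.1839)
C = 451/87 ≈ 5.1839
(C/144)*F(-2*1) = ((451/87)/144)*(-8/((-2*1))) = ((451/87)*(1/144))*(-8/(-2)) = 451*(-8*(-1/2))/12528 = (451/12528)*4 = 451/3132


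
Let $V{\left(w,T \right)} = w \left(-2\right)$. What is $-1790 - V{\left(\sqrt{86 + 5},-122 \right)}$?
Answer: $-1790 + 2 \sqrt{91} \approx -1770.9$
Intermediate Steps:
$V{\left(w,T \right)} = - 2 w$
$-1790 - V{\left(\sqrt{86 + 5},-122 \right)} = -1790 - - 2 \sqrt{86 + 5} = -1790 - - 2 \sqrt{91} = -1790 + 2 \sqrt{91}$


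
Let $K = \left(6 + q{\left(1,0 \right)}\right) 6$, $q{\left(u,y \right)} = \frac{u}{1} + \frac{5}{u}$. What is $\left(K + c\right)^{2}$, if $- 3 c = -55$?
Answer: $\frac{73441}{9} \approx 8160.1$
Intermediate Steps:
$c = \frac{55}{3}$ ($c = \left(- \frac{1}{3}\right) \left(-55\right) = \frac{55}{3} \approx 18.333$)
$q{\left(u,y \right)} = u + \frac{5}{u}$ ($q{\left(u,y \right)} = u 1 + \frac{5}{u} = u + \frac{5}{u}$)
$K = 72$ ($K = \left(6 + \left(1 + \frac{5}{1}\right)\right) 6 = \left(6 + \left(1 + 5 \cdot 1\right)\right) 6 = \left(6 + \left(1 + 5\right)\right) 6 = \left(6 + 6\right) 6 = 12 \cdot 6 = 72$)
$\left(K + c\right)^{2} = \left(72 + \frac{55}{3}\right)^{2} = \left(\frac{271}{3}\right)^{2} = \frac{73441}{9}$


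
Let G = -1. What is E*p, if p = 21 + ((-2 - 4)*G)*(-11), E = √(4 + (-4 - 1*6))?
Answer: -45*I*√6 ≈ -110.23*I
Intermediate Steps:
E = I*√6 (E = √(4 + (-4 - 6)) = √(4 - 10) = √(-6) = I*√6 ≈ 2.4495*I)
p = -45 (p = 21 + ((-2 - 4)*(-1))*(-11) = 21 - 6*(-1)*(-11) = 21 + 6*(-11) = 21 - 66 = -45)
E*p = (I*√6)*(-45) = -45*I*√6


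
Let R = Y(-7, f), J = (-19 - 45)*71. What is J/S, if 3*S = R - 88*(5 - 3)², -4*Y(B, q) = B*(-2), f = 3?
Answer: 9088/237 ≈ 38.346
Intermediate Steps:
J = -4544 (J = -64*71 = -4544)
Y(B, q) = B/2 (Y(B, q) = -B*(-2)/4 = -(-1)*B/2 = B/2)
R = -7/2 (R = (½)*(-7) = -7/2 ≈ -3.5000)
S = -237/2 (S = (-7/2 - 88*(5 - 3)²)/3 = (-7/2 - 88*2²)/3 = (-7/2 - 88*4)/3 = (-7/2 - 352)/3 = (⅓)*(-711/2) = -237/2 ≈ -118.50)
J/S = -4544/(-237/2) = -4544*(-2/237) = 9088/237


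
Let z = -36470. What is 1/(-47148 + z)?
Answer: -1/83618 ≈ -1.1959e-5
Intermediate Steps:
1/(-47148 + z) = 1/(-47148 - 36470) = 1/(-83618) = -1/83618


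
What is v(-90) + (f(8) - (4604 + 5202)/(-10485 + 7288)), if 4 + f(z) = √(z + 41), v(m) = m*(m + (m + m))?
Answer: 77706497/3197 ≈ 24306.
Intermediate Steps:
v(m) = 3*m² (v(m) = m*(m + 2*m) = m*(3*m) = 3*m²)
f(z) = -4 + √(41 + z) (f(z) = -4 + √(z + 41) = -4 + √(41 + z))
v(-90) + (f(8) - (4604 + 5202)/(-10485 + 7288)) = 3*(-90)² + ((-4 + √(41 + 8)) - (4604 + 5202)/(-10485 + 7288)) = 3*8100 + ((-4 + √49) - 9806/(-3197)) = 24300 + ((-4 + 7) - 9806*(-1)/3197) = 24300 + (3 - 1*(-9806/3197)) = 24300 + (3 + 9806/3197) = 24300 + 19397/3197 = 77706497/3197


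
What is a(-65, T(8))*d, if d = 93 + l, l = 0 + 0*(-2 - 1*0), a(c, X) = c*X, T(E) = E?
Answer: -48360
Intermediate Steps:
a(c, X) = X*c
l = 0 (l = 0 + 0*(-2 + 0) = 0 + 0*(-2) = 0 + 0 = 0)
d = 93 (d = 93 + 0 = 93)
a(-65, T(8))*d = (8*(-65))*93 = -520*93 = -48360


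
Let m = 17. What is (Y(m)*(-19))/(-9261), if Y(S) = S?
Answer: 323/9261 ≈ 0.034877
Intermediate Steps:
(Y(m)*(-19))/(-9261) = (17*(-19))/(-9261) = -323*(-1/9261) = 323/9261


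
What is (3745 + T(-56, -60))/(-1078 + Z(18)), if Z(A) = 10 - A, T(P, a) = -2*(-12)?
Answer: -3769/1086 ≈ -3.4705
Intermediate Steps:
T(P, a) = 24
(3745 + T(-56, -60))/(-1078 + Z(18)) = (3745 + 24)/(-1078 + (10 - 1*18)) = 3769/(-1078 + (10 - 18)) = 3769/(-1078 - 8) = 3769/(-1086) = 3769*(-1/1086) = -3769/1086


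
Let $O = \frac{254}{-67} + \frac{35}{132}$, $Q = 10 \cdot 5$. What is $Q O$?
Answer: $- \frac{779575}{4422} \approx -176.29$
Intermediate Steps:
$Q = 50$
$O = - \frac{31183}{8844}$ ($O = 254 \left(- \frac{1}{67}\right) + 35 \cdot \frac{1}{132} = - \frac{254}{67} + \frac{35}{132} = - \frac{31183}{8844} \approx -3.5259$)
$Q O = 50 \left(- \frac{31183}{8844}\right) = - \frac{779575}{4422}$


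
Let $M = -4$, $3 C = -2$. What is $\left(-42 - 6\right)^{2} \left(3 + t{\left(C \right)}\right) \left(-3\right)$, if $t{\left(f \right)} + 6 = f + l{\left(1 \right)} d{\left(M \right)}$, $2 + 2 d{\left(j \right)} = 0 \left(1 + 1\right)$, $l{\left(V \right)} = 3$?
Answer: $46080$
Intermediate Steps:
$C = - \frac{2}{3}$ ($C = \frac{1}{3} \left(-2\right) = - \frac{2}{3} \approx -0.66667$)
$d{\left(j \right)} = -1$ ($d{\left(j \right)} = -1 + \frac{0 \left(1 + 1\right)}{2} = -1 + \frac{0 \cdot 2}{2} = -1 + \frac{1}{2} \cdot 0 = -1 + 0 = -1$)
$t{\left(f \right)} = -9 + f$ ($t{\left(f \right)} = -6 + \left(f + 3 \left(-1\right)\right) = -6 + \left(f - 3\right) = -6 + \left(-3 + f\right) = -9 + f$)
$\left(-42 - 6\right)^{2} \left(3 + t{\left(C \right)}\right) \left(-3\right) = \left(-42 - 6\right)^{2} \left(3 - \frac{29}{3}\right) \left(-3\right) = \left(-48\right)^{2} \left(3 - \frac{29}{3}\right) \left(-3\right) = 2304 \left(\left(- \frac{20}{3}\right) \left(-3\right)\right) = 2304 \cdot 20 = 46080$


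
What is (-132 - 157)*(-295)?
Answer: 85255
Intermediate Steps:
(-132 - 157)*(-295) = -289*(-295) = 85255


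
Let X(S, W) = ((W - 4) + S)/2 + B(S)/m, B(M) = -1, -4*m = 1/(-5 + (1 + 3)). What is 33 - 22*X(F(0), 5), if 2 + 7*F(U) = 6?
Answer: 726/7 ≈ 103.71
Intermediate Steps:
F(U) = 4/7 (F(U) = -2/7 + (⅐)*6 = -2/7 + 6/7 = 4/7)
m = ¼ (m = -1/(4*(-5 + (1 + 3))) = -1/(4*(-5 + 4)) = -¼/(-1) = -¼*(-1) = ¼ ≈ 0.25000)
X(S, W) = -6 + S/2 + W/2 (X(S, W) = ((W - 4) + S)/2 - 1/¼ = ((-4 + W) + S)*(½) - 1*4 = (-4 + S + W)*(½) - 4 = (-2 + S/2 + W/2) - 4 = -6 + S/2 + W/2)
33 - 22*X(F(0), 5) = 33 - 22*(-6 + (½)*(4/7) + (½)*5) = 33 - 22*(-6 + 2/7 + 5/2) = 33 - 22*(-45/14) = 33 + 495/7 = 726/7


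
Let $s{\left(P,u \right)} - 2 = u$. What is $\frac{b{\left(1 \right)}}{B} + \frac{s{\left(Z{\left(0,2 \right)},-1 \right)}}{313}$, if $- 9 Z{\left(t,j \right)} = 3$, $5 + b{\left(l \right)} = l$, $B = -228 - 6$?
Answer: $\frac{743}{36621} \approx 0.020289$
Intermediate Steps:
$B = -234$
$b{\left(l \right)} = -5 + l$
$Z{\left(t,j \right)} = - \frac{1}{3}$ ($Z{\left(t,j \right)} = \left(- \frac{1}{9}\right) 3 = - \frac{1}{3}$)
$s{\left(P,u \right)} = 2 + u$
$\frac{b{\left(1 \right)}}{B} + \frac{s{\left(Z{\left(0,2 \right)},-1 \right)}}{313} = \frac{-5 + 1}{-234} + \frac{2 - 1}{313} = \left(-4\right) \left(- \frac{1}{234}\right) + 1 \cdot \frac{1}{313} = \frac{2}{117} + \frac{1}{313} = \frac{743}{36621}$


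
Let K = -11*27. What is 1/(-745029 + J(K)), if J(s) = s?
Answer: -1/745326 ≈ -1.3417e-6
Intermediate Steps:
K = -297
1/(-745029 + J(K)) = 1/(-745029 - 297) = 1/(-745326) = -1/745326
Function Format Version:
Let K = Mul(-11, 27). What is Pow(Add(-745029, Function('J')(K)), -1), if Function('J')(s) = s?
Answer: Rational(-1, 745326) ≈ -1.3417e-6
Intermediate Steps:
K = -297
Pow(Add(-745029, Function('J')(K)), -1) = Pow(Add(-745029, -297), -1) = Pow(-745326, -1) = Rational(-1, 745326)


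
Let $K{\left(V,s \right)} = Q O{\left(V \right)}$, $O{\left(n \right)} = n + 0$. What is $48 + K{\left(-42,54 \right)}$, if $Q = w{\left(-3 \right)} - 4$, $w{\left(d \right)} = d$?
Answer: $342$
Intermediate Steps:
$O{\left(n \right)} = n$
$Q = -7$ ($Q = -3 - 4 = -7$)
$K{\left(V,s \right)} = - 7 V$
$48 + K{\left(-42,54 \right)} = 48 - -294 = 48 + 294 = 342$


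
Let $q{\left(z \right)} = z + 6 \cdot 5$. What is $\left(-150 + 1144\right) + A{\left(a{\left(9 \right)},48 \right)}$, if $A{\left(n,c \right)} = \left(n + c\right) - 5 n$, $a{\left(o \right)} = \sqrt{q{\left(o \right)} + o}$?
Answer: $1042 - 16 \sqrt{3} \approx 1014.3$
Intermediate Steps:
$q{\left(z \right)} = 30 + z$ ($q{\left(z \right)} = z + 30 = 30 + z$)
$a{\left(o \right)} = \sqrt{30 + 2 o}$ ($a{\left(o \right)} = \sqrt{\left(30 + o\right) + o} = \sqrt{30 + 2 o}$)
$A{\left(n,c \right)} = c - 4 n$ ($A{\left(n,c \right)} = \left(c + n\right) - 5 n = c - 4 n$)
$\left(-150 + 1144\right) + A{\left(a{\left(9 \right)},48 \right)} = \left(-150 + 1144\right) + \left(48 - 4 \sqrt{30 + 2 \cdot 9}\right) = 994 + \left(48 - 4 \sqrt{30 + 18}\right) = 994 + \left(48 - 4 \sqrt{48}\right) = 994 + \left(48 - 4 \cdot 4 \sqrt{3}\right) = 994 + \left(48 - 16 \sqrt{3}\right) = 1042 - 16 \sqrt{3}$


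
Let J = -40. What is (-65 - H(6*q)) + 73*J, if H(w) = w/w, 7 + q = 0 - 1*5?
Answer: -2986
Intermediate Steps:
q = -12 (q = -7 + (0 - 1*5) = -7 + (0 - 5) = -7 - 5 = -12)
H(w) = 1
(-65 - H(6*q)) + 73*J = (-65 - 1*1) + 73*(-40) = (-65 - 1) - 2920 = -66 - 2920 = -2986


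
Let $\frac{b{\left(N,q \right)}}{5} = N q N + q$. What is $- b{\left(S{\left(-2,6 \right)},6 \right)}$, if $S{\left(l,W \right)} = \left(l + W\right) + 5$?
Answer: $-2460$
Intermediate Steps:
$S{\left(l,W \right)} = 5 + W + l$ ($S{\left(l,W \right)} = \left(W + l\right) + 5 = 5 + W + l$)
$b{\left(N,q \right)} = 5 q + 5 q N^{2}$ ($b{\left(N,q \right)} = 5 \left(N q N + q\right) = 5 \left(q N^{2} + q\right) = 5 \left(q + q N^{2}\right) = 5 q + 5 q N^{2}$)
$- b{\left(S{\left(-2,6 \right)},6 \right)} = - 5 \cdot 6 \left(1 + \left(5 + 6 - 2\right)^{2}\right) = - 5 \cdot 6 \left(1 + 9^{2}\right) = - 5 \cdot 6 \left(1 + 81\right) = - 5 \cdot 6 \cdot 82 = \left(-1\right) 2460 = -2460$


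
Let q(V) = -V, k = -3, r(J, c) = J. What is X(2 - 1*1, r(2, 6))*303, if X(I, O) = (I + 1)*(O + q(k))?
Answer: 3030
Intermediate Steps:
X(I, O) = (1 + I)*(3 + O) (X(I, O) = (I + 1)*(O - 1*(-3)) = (1 + I)*(O + 3) = (1 + I)*(3 + O))
X(2 - 1*1, r(2, 6))*303 = (3 + 2 + 3*(2 - 1*1) + (2 - 1*1)*2)*303 = (3 + 2 + 3*(2 - 1) + (2 - 1)*2)*303 = (3 + 2 + 3*1 + 1*2)*303 = (3 + 2 + 3 + 2)*303 = 10*303 = 3030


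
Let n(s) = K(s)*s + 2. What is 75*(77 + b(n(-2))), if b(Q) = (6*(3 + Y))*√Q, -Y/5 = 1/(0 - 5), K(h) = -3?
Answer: 5775 + 3600*√2 ≈ 10866.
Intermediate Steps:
Y = 1 (Y = -5/(0 - 5) = -5/(-5) = -5*(-⅕) = 1)
n(s) = 2 - 3*s (n(s) = -3*s + 2 = 2 - 3*s)
b(Q) = 24*√Q (b(Q) = (6*(3 + 1))*√Q = (6*4)*√Q = 24*√Q)
75*(77 + b(n(-2))) = 75*(77 + 24*√(2 - 3*(-2))) = 75*(77 + 24*√(2 + 6)) = 75*(77 + 24*√8) = 75*(77 + 24*(2*√2)) = 75*(77 + 48*√2) = 5775 + 3600*√2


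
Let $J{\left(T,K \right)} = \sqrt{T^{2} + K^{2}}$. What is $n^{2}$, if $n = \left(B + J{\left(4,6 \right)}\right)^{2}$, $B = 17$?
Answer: $176393 + 46376 \sqrt{13} \approx 3.436 \cdot 10^{5}$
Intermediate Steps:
$J{\left(T,K \right)} = \sqrt{K^{2} + T^{2}}$
$n = \left(17 + 2 \sqrt{13}\right)^{2}$ ($n = \left(17 + \sqrt{6^{2} + 4^{2}}\right)^{2} = \left(17 + \sqrt{36 + 16}\right)^{2} = \left(17 + \sqrt{52}\right)^{2} = \left(17 + 2 \sqrt{13}\right)^{2} \approx 586.18$)
$n^{2} = \left(341 + 68 \sqrt{13}\right)^{2}$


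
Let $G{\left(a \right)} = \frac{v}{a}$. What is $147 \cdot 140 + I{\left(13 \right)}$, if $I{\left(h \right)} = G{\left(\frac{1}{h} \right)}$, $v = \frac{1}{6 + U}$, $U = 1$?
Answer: $\frac{144073}{7} \approx 20582.0$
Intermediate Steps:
$v = \frac{1}{7}$ ($v = \frac{1}{6 + 1} = \frac{1}{7} \approx 0.14286$)
$G{\left(a \right)} = \frac{1}{7 a}$
$I{\left(h \right)} = \frac{h}{7}$ ($I{\left(h \right)} = \frac{1}{7 \frac{1}{h}} = \frac{h}{7}$)
$147 \cdot 140 + I{\left(13 \right)} = 147 \cdot 140 + \frac{1}{7} \cdot 13 = 20580 + \frac{13}{7} = \frac{144073}{7}$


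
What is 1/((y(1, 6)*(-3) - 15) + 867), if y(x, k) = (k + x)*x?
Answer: 1/831 ≈ 0.0012034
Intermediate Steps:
y(x, k) = x*(k + x)
1/((y(1, 6)*(-3) - 15) + 867) = 1/(((1*(6 + 1))*(-3) - 15) + 867) = 1/(((1*7)*(-3) - 15) + 867) = 1/((7*(-3) - 15) + 867) = 1/((-21 - 15) + 867) = 1/(-36 + 867) = 1/831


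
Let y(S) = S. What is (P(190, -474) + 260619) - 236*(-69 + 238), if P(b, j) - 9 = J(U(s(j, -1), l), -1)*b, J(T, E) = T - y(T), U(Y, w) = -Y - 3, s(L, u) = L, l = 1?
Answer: 220744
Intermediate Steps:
U(Y, w) = -3 - Y
J(T, E) = 0 (J(T, E) = T - T = 0)
P(b, j) = 9 (P(b, j) = 9 + 0*b = 9 + 0 = 9)
(P(190, -474) + 260619) - 236*(-69 + 238) = (9 + 260619) - 236*(-69 + 238) = 260628 - 236*169 = 260628 - 39884 = 220744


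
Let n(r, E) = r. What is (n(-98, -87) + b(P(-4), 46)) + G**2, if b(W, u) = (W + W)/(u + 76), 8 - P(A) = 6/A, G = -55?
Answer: 357113/122 ≈ 2927.2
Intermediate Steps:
P(A) = 8 - 6/A
b(W, u) = 2*W/(76 + u) (b(W, u) = (2*W)/(76 + u) = 2*W/(76 + u))
(n(-98, -87) + b(P(-4), 46)) + G**2 = (-98 + 2*(8 - 6/(-4))/(76 + 46)) + (-55)**2 = (-98 + 2*(8 - 6*(-1/4))/122) + 3025 = (-98 + 2*(8 + 3/2)*(1/122)) + 3025 = (-98 + 2*(19/2)*(1/122)) + 3025 = (-98 + 19/122) + 3025 = -11937/122 + 3025 = 357113/122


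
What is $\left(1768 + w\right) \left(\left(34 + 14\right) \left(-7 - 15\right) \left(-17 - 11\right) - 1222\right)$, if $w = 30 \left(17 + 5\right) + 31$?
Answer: $69702814$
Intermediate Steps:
$w = 691$ ($w = 30 \cdot 22 + 31 = 660 + 31 = 691$)
$\left(1768 + w\right) \left(\left(34 + 14\right) \left(-7 - 15\right) \left(-17 - 11\right) - 1222\right) = \left(1768 + 691\right) \left(\left(34 + 14\right) \left(-7 - 15\right) \left(-17 - 11\right) - 1222\right) = 2459 \left(48 \left(\left(-22\right) \left(-28\right)\right) - 1222\right) = 2459 \left(48 \cdot 616 - 1222\right) = 2459 \left(29568 - 1222\right) = 2459 \cdot 28346 = 69702814$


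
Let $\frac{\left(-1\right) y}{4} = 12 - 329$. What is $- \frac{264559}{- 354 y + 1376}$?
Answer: $\frac{264559}{447496} \approx 0.5912$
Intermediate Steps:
$y = 1268$ ($y = - 4 \left(12 - 329\right) = \left(-4\right) \left(-317\right) = 1268$)
$- \frac{264559}{- 354 y + 1376} = - \frac{264559}{\left(-354\right) 1268 + 1376} = - \frac{264559}{-448872 + 1376} = - \frac{264559}{-447496} = \left(-264559\right) \left(- \frac{1}{447496}\right) = \frac{264559}{447496}$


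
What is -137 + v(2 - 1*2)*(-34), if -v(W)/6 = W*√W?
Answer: -137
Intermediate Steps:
v(W) = -6*W^(3/2) (v(W) = -6*W*√W = -6*W^(3/2))
-137 + v(2 - 1*2)*(-34) = -137 - 6*(2 - 1*2)^(3/2)*(-34) = -137 - 6*(2 - 2)^(3/2)*(-34) = -137 - 6*0^(3/2)*(-34) = -137 - 6*0*(-34) = -137 + 0*(-34) = -137 + 0 = -137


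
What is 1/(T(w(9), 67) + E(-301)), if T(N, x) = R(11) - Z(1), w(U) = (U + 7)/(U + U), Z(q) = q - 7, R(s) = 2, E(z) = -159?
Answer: -1/151 ≈ -0.0066225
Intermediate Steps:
Z(q) = -7 + q
w(U) = (7 + U)/(2*U) (w(U) = (7 + U)/((2*U)) = (7 + U)*(1/(2*U)) = (7 + U)/(2*U))
T(N, x) = 8 (T(N, x) = 2 - (-7 + 1) = 2 - 1*(-6) = 2 + 6 = 8)
1/(T(w(9), 67) + E(-301)) = 1/(8 - 159) = 1/(-151) = -1/151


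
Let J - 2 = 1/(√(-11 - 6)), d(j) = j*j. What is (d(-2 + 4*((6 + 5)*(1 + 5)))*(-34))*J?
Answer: -4667792 + 137288*I*√17 ≈ -4.6678e+6 + 5.6605e+5*I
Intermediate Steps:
d(j) = j²
J = 2 - I*√17/17 (J = 2 + 1/(√(-11 - 6)) = 2 + 1/(√(-17)) = 2 + 1/(I*√17) = 2 - I*√17/17 ≈ 2.0 - 0.24254*I)
(d(-2 + 4*((6 + 5)*(1 + 5)))*(-34))*J = ((-2 + 4*((6 + 5)*(1 + 5)))²*(-34))*(2 - I*√17/17) = ((-2 + 4*(11*6))²*(-34))*(2 - I*√17/17) = ((-2 + 4*66)²*(-34))*(2 - I*√17/17) = ((-2 + 264)²*(-34))*(2 - I*√17/17) = (262²*(-34))*(2 - I*√17/17) = (68644*(-34))*(2 - I*√17/17) = -2333896*(2 - I*√17/17) = -4667792 + 137288*I*√17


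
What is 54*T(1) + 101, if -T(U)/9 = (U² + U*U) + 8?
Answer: -4759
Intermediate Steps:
T(U) = -72 - 18*U² (T(U) = -9*((U² + U*U) + 8) = -9*((U² + U²) + 8) = -9*(2*U² + 8) = -9*(8 + 2*U²) = -72 - 18*U²)
54*T(1) + 101 = 54*(-72 - 18*1²) + 101 = 54*(-72 - 18*1) + 101 = 54*(-72 - 18) + 101 = 54*(-90) + 101 = -4860 + 101 = -4759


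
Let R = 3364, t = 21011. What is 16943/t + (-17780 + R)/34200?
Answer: 34569503/89822025 ≈ 0.38487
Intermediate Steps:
16943/t + (-17780 + R)/34200 = 16943/21011 + (-17780 + 3364)/34200 = 16943*(1/21011) - 14416*1/34200 = 16943/21011 - 1802/4275 = 34569503/89822025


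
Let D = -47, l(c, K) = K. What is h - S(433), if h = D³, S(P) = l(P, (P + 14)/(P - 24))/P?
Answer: -18386742278/177097 ≈ -1.0382e+5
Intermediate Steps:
S(P) = (14 + P)/(P*(-24 + P)) (S(P) = ((P + 14)/(P - 24))/P = ((14 + P)/(-24 + P))/P = (14 + P)/(P*(-24 + P)))
h = -103823 (h = (-47)³ = -103823)
h - S(433) = -103823 - (14 + 433)/(433*(-24 + 433)) = -103823 - 447/(433*409) = -103823 - 1*447/177097 = -103823 - 447/177097 = -18386742278/177097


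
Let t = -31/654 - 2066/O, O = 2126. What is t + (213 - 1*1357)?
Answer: -796019623/695202 ≈ -1145.0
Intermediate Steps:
t = -708535/695202 (t = -31/654 - 2066/2126 = -31*1/654 - 2066*1/2126 = -31/654 - 1033/1063 = -708535/695202 ≈ -1.0192)
t + (213 - 1*1357) = -708535/695202 + (213 - 1*1357) = -708535/695202 + (213 - 1357) = -708535/695202 - 1144 = -796019623/695202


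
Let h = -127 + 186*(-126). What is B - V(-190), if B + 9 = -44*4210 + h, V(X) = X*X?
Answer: -244912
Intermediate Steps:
V(X) = X²
h = -23563 (h = -127 - 23436 = -23563)
B = -208812 (B = -9 + (-44*4210 - 23563) = -9 + (-185240 - 23563) = -9 - 208803 = -208812)
B - V(-190) = -208812 - 1*(-190)² = -208812 - 1*36100 = -208812 - 36100 = -244912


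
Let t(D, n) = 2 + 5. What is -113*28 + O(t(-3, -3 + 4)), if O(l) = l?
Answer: -3157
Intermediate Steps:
t(D, n) = 7
-113*28 + O(t(-3, -3 + 4)) = -113*28 + 7 = -3164 + 7 = -3157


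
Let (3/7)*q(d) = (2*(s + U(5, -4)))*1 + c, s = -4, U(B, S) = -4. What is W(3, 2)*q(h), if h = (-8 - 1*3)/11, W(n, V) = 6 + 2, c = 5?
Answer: -616/3 ≈ -205.33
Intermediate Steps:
W(n, V) = 8
h = -1 (h = (-8 - 3)*(1/11) = -11*1/11 = -1)
q(d) = -77/3 (q(d) = 7*((2*(-4 - 4))*1 + 5)/3 = 7*((2*(-8))*1 + 5)/3 = 7*(-16*1 + 5)/3 = 7*(-16 + 5)/3 = (7/3)*(-11) = -77/3)
W(3, 2)*q(h) = 8*(-77/3) = -616/3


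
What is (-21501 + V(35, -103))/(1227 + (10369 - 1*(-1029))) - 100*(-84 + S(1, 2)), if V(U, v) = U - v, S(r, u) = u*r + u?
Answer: 100978637/12625 ≈ 7998.3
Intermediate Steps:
S(r, u) = u + r*u (S(r, u) = r*u + u = u + r*u)
(-21501 + V(35, -103))/(1227 + (10369 - 1*(-1029))) - 100*(-84 + S(1, 2)) = (-21501 + (35 - 1*(-103)))/(1227 + (10369 - 1*(-1029))) - 100*(-84 + 2*(1 + 1)) = (-21501 + (35 + 103))/(1227 + (10369 + 1029)) - 100*(-84 + 2*2) = (-21501 + 138)/(1227 + 11398) - 100*(-84 + 4) = -21363/12625 - 100*(-80) = -21363*1/12625 - 1*(-8000) = -21363/12625 + 8000 = 100978637/12625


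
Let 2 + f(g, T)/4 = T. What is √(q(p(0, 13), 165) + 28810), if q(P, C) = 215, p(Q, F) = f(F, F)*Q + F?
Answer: 15*√129 ≈ 170.37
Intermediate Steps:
f(g, T) = -8 + 4*T
p(Q, F) = F + Q*(-8 + 4*F) (p(Q, F) = (-8 + 4*F)*Q + F = Q*(-8 + 4*F) + F = F + Q*(-8 + 4*F))
√(q(p(0, 13), 165) + 28810) = √(215 + 28810) = √29025 = 15*√129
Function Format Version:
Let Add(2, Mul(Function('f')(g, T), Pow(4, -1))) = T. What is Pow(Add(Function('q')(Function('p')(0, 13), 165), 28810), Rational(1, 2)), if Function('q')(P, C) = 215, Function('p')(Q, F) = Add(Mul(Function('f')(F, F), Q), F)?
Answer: Mul(15, Pow(129, Rational(1, 2))) ≈ 170.37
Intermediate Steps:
Function('f')(g, T) = Add(-8, Mul(4, T))
Function('p')(Q, F) = Add(F, Mul(Q, Add(-8, Mul(4, F)))) (Function('p')(Q, F) = Add(Mul(Add(-8, Mul(4, F)), Q), F) = Add(Mul(Q, Add(-8, Mul(4, F))), F) = Add(F, Mul(Q, Add(-8, Mul(4, F)))))
Pow(Add(Function('q')(Function('p')(0, 13), 165), 28810), Rational(1, 2)) = Pow(Add(215, 28810), Rational(1, 2)) = Pow(29025, Rational(1, 2)) = Mul(15, Pow(129, Rational(1, 2)))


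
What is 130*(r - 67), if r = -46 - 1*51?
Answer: -21320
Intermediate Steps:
r = -97 (r = -46 - 51 = -97)
130*(r - 67) = 130*(-97 - 67) = 130*(-164) = -21320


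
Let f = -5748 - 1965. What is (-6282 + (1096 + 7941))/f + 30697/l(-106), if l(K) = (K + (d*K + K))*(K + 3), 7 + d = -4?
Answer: -18795473/28070178 ≈ -0.66959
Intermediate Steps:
d = -11 (d = -7 - 4 = -11)
l(K) = -9*K*(3 + K) (l(K) = (K + (-11*K + K))*(K + 3) = (K - 10*K)*(3 + K) = (-9*K)*(3 + K) = -9*K*(3 + K))
f = -7713
(-6282 + (1096 + 7941))/f + 30697/l(-106) = (-6282 + (1096 + 7941))/(-7713) + 30697/((9*(-106)*(-3 - 1*(-106)))) = (-6282 + 9037)*(-1/7713) + 30697/((9*(-106)*(-3 + 106))) = 2755*(-1/7713) + 30697/((9*(-106)*103)) = -2755/7713 + 30697/(-98262) = -2755/7713 + 30697*(-1/98262) = -2755/7713 - 30697/98262 = -18795473/28070178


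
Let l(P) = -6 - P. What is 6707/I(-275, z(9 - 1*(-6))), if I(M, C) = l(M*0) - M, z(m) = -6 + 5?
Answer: 6707/269 ≈ 24.933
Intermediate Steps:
z(m) = -1
I(M, C) = -6 - M (I(M, C) = (-6 - M*0) - M = (-6 - 1*0) - M = (-6 + 0) - M = -6 - M)
6707/I(-275, z(9 - 1*(-6))) = 6707/(-6 - 1*(-275)) = 6707/(-6 + 275) = 6707/269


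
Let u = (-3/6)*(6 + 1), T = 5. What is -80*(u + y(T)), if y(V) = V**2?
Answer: -1720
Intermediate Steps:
u = -7/2 (u = -3*1/6*7 = -1/2*7 = -7/2 ≈ -3.5000)
-80*(u + y(T)) = -80*(-7/2 + 5**2) = -80*(-7/2 + 25) = -80*43/2 = -1720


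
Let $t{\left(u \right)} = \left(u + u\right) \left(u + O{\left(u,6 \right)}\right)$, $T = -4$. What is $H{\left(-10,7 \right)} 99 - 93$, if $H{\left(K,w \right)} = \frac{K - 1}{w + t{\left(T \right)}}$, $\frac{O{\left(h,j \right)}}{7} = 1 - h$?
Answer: $- \frac{21324}{241} \approx -88.481$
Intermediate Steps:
$O{\left(h,j \right)} = 7 - 7 h$ ($O{\left(h,j \right)} = 7 \left(1 - h\right) = 7 - 7 h$)
$t{\left(u \right)} = 2 u \left(7 - 6 u\right)$ ($t{\left(u \right)} = \left(u + u\right) \left(u - \left(-7 + 7 u\right)\right) = 2 u \left(7 - 6 u\right)$)
$H{\left(K,w \right)} = \frac{-1 + K}{-248 + w}$ ($H{\left(K,w \right)} = \frac{K - 1}{w + 2 \left(-4\right) \left(7 - -24\right)} = \frac{-1 + K}{w + 2 \left(-4\right) \left(7 + 24\right)} = \frac{-1 + K}{w + 2 \left(-4\right) 31} = \frac{-1 + K}{w - 248} = \frac{-1 + K}{-248 + w}$)
$H{\left(-10,7 \right)} 99 - 93 = \frac{-1 - 10}{-248 + 7} \cdot 99 - 93 = \frac{1}{-241} \left(-11\right) 99 - 93 = \left(- \frac{1}{241}\right) \left(-11\right) 99 - 93 = \frac{11}{241} \cdot 99 - 93 = \frac{1089}{241} - 93 = - \frac{21324}{241}$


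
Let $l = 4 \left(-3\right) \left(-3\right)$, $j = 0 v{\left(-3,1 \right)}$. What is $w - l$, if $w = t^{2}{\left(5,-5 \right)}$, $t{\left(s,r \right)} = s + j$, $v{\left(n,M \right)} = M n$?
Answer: $-11$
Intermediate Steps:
$j = 0$ ($j = 0 \cdot 1 \left(-3\right) = 0 \left(-3\right) = 0$)
$t{\left(s,r \right)} = s$ ($t{\left(s,r \right)} = s + 0 = s$)
$l = 36$ ($l = \left(-12\right) \left(-3\right) = 36$)
$w = 25$ ($w = 5^{2} = 25$)
$w - l = 25 - 36 = -11$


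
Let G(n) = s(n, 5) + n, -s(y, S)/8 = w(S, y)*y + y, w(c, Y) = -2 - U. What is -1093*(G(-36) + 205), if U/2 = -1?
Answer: -499501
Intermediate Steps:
U = -2 (U = 2*(-1) = -2)
w(c, Y) = 0 (w(c, Y) = -2 - 1*(-2) = -2 + 2 = 0)
s(y, S) = -8*y (s(y, S) = -8*(0*y + y) = -8*(0 + y) = -8*y)
G(n) = -7*n (G(n) = -8*n + n = -7*n)
-1093*(G(-36) + 205) = -1093*(-7*(-36) + 205) = -1093*(252 + 205) = -1093*457 = -499501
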